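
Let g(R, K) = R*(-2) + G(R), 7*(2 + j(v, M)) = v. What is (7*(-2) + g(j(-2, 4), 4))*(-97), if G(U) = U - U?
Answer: 6402/7 ≈ 914.57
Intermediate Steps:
G(U) = 0
j(v, M) = -2 + v/7
g(R, K) = -2*R (g(R, K) = R*(-2) + 0 = -2*R + 0 = -2*R)
(7*(-2) + g(j(-2, 4), 4))*(-97) = (7*(-2) - 2*(-2 + (1/7)*(-2)))*(-97) = (-14 - 2*(-2 - 2/7))*(-97) = (-14 - 2*(-16/7))*(-97) = (-14 + 32/7)*(-97) = -66/7*(-97) = 6402/7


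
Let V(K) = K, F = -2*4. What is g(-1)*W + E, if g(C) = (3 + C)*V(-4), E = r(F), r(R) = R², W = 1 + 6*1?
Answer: 8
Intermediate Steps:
F = -8
W = 7 (W = 1 + 6 = 7)
E = 64 (E = (-8)² = 64)
g(C) = -12 - 4*C (g(C) = (3 + C)*(-4) = -12 - 4*C)
g(-1)*W + E = (-12 - 4*(-1))*7 + 64 = (-12 + 4)*7 + 64 = -8*7 + 64 = -56 + 64 = 8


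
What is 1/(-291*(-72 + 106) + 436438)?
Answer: 1/426544 ≈ 2.3444e-6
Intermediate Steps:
1/(-291*(-72 + 106) + 436438) = 1/(-291*34 + 436438) = 1/(-9894 + 436438) = 1/426544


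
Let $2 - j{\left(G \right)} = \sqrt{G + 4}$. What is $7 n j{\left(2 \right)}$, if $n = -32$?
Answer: $-448 + 224 \sqrt{6} \approx 100.69$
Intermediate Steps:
$j{\left(G \right)} = 2 - \sqrt{4 + G}$ ($j{\left(G \right)} = 2 - \sqrt{G + 4} = 2 - \sqrt{4 + G}$)
$7 n j{\left(2 \right)} = 7 \left(-32\right) \left(2 - \sqrt{4 + 2}\right) = - 224 \left(2 - \sqrt{6}\right) = -448 + 224 \sqrt{6}$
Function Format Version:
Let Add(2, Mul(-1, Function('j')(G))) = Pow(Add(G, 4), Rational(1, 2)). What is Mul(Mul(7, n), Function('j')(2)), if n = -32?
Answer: Add(-448, Mul(224, Pow(6, Rational(1, 2)))) ≈ 100.69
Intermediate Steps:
Function('j')(G) = Add(2, Mul(-1, Pow(Add(4, G), Rational(1, 2)))) (Function('j')(G) = Add(2, Mul(-1, Pow(Add(G, 4), Rational(1, 2)))) = Add(2, Mul(-1, Pow(Add(4, G), Rational(1, 2)))))
Mul(Mul(7, n), Function('j')(2)) = Mul(Mul(7, -32), Add(2, Mul(-1, Pow(Add(4, 2), Rational(1, 2))))) = Mul(-224, Add(2, Mul(-1, Pow(6, Rational(1, 2))))) = Add(-448, Mul(224, Pow(6, Rational(1, 2))))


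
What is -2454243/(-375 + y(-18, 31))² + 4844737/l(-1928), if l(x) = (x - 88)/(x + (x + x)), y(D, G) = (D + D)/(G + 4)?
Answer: 22470978029250173/1616644596 ≈ 1.3900e+7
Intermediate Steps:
y(D, G) = 2*D/(4 + G) (y(D, G) = (2*D)/(4 + G) = 2*D/(4 + G))
l(x) = (-88 + x)/(3*x) (l(x) = (-88 + x)/(x + 2*x) = (-88 + x)/((3*x)) = (-88 + x)*(1/(3*x)) = (-88 + x)/(3*x))
-2454243/(-375 + y(-18, 31))² + 4844737/l(-1928) = -2454243/(-375 + 2*(-18)/(4 + 31))² + 4844737/(((⅓)*(-88 - 1928)/(-1928))) = -2454243/(-375 + 2*(-18)/35)² + 4844737/(((⅓)*(-1/1928)*(-2016))) = -2454243/(-375 + 2*(-18)*(1/35))² + 4844737/(84/241) = -2454243/(-375 - 36/35)² + 4844737*(241/84) = -2454243/((-13161/35)²) + 1167581617/84 = -2454243/173211921/1225 + 1167581617/84 = -2454243*1225/173211921 + 1167581617/84 = -1002149225/57737307 + 1167581617/84 = 22470978029250173/1616644596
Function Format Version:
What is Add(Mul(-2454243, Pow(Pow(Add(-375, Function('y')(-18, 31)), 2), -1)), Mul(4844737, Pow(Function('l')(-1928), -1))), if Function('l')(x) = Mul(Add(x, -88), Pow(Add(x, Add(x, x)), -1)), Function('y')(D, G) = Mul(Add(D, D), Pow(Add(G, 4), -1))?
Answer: Rational(22470978029250173, 1616644596) ≈ 1.3900e+7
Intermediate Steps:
Function('y')(D, G) = Mul(2, D, Pow(Add(4, G), -1)) (Function('y')(D, G) = Mul(Mul(2, D), Pow(Add(4, G), -1)) = Mul(2, D, Pow(Add(4, G), -1)))
Function('l')(x) = Mul(Rational(1, 3), Pow(x, -1), Add(-88, x)) (Function('l')(x) = Mul(Add(-88, x), Pow(Add(x, Mul(2, x)), -1)) = Mul(Add(-88, x), Pow(Mul(3, x), -1)) = Mul(Add(-88, x), Mul(Rational(1, 3), Pow(x, -1))) = Mul(Rational(1, 3), Pow(x, -1), Add(-88, x)))
Add(Mul(-2454243, Pow(Pow(Add(-375, Function('y')(-18, 31)), 2), -1)), Mul(4844737, Pow(Function('l')(-1928), -1))) = Add(Mul(-2454243, Pow(Pow(Add(-375, Mul(2, -18, Pow(Add(4, 31), -1))), 2), -1)), Mul(4844737, Pow(Mul(Rational(1, 3), Pow(-1928, -1), Add(-88, -1928)), -1))) = Add(Mul(-2454243, Pow(Pow(Add(-375, Mul(2, -18, Pow(35, -1))), 2), -1)), Mul(4844737, Pow(Mul(Rational(1, 3), Rational(-1, 1928), -2016), -1))) = Add(Mul(-2454243, Pow(Pow(Add(-375, Mul(2, -18, Rational(1, 35))), 2), -1)), Mul(4844737, Pow(Rational(84, 241), -1))) = Add(Mul(-2454243, Pow(Pow(Add(-375, Rational(-36, 35)), 2), -1)), Mul(4844737, Rational(241, 84))) = Add(Mul(-2454243, Pow(Pow(Rational(-13161, 35), 2), -1)), Rational(1167581617, 84)) = Add(Mul(-2454243, Pow(Rational(173211921, 1225), -1)), Rational(1167581617, 84)) = Add(Mul(-2454243, Rational(1225, 173211921)), Rational(1167581617, 84)) = Add(Rational(-1002149225, 57737307), Rational(1167581617, 84)) = Rational(22470978029250173, 1616644596)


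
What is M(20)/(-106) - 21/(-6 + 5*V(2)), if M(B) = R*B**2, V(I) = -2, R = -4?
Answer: 13913/848 ≈ 16.407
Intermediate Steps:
M(B) = -4*B**2
M(20)/(-106) - 21/(-6 + 5*V(2)) = -4*20**2/(-106) - 21/(-6 + 5*(-2)) = -4*400*(-1/106) - 21/(-6 - 10) = -1600*(-1/106) - 21/(-16) = 800/53 - 21*(-1/16) = 800/53 + 21/16 = 13913/848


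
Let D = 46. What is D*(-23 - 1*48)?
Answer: -3266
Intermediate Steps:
D*(-23 - 1*48) = 46*(-23 - 1*48) = 46*(-23 - 48) = 46*(-71) = -3266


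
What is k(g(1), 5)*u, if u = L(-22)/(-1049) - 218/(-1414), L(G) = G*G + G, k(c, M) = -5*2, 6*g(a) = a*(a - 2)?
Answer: 2122930/741643 ≈ 2.8625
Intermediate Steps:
g(a) = a*(-2 + a)/6 (g(a) = (a*(a - 2))/6 = (a*(-2 + a))/6 = a*(-2 + a)/6)
k(c, M) = -10
L(G) = G + G**2 (L(G) = G**2 + G = G + G**2)
u = -212293/741643 (u = -22*(1 - 22)/(-1049) - 218/(-1414) = -22*(-21)*(-1/1049) - 218*(-1/1414) = 462*(-1/1049) + 109/707 = -462/1049 + 109/707 = -212293/741643 ≈ -0.28625)
k(g(1), 5)*u = -10*(-212293/741643) = 2122930/741643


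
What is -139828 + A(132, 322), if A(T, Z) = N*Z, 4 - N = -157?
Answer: -87986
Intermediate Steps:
N = 161 (N = 4 - 1*(-157) = 4 + 157 = 161)
A(T, Z) = 161*Z
-139828 + A(132, 322) = -139828 + 161*322 = -139828 + 51842 = -87986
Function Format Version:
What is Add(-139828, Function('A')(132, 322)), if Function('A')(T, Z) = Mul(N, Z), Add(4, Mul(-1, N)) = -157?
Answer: -87986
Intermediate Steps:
N = 161 (N = Add(4, Mul(-1, -157)) = Add(4, 157) = 161)
Function('A')(T, Z) = Mul(161, Z)
Add(-139828, Function('A')(132, 322)) = Add(-139828, Mul(161, 322)) = Add(-139828, 51842) = -87986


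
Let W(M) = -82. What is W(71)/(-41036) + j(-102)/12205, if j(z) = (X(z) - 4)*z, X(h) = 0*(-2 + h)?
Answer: 8871749/250422190 ≈ 0.035427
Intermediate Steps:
X(h) = 0
j(z) = -4*z (j(z) = (0 - 4)*z = -4*z)
W(71)/(-41036) + j(-102)/12205 = -82/(-41036) - 4*(-102)/12205 = -82*(-1/41036) + 408*(1/12205) = 41/20518 + 408/12205 = 8871749/250422190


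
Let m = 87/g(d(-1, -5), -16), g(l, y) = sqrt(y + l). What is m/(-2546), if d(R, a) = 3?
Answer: 87*I*sqrt(13)/33098 ≈ 0.0094774*I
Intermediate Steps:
g(l, y) = sqrt(l + y)
m = -87*I*sqrt(13)/13 (m = 87/(sqrt(3 - 16)) = 87/(sqrt(-13)) = 87/((I*sqrt(13))) = 87*(-I*sqrt(13)/13) = -87*I*sqrt(13)/13 ≈ -24.129*I)
m/(-2546) = -87*I*sqrt(13)/13/(-2546) = -87*I*sqrt(13)/13*(-1/2546) = 87*I*sqrt(13)/33098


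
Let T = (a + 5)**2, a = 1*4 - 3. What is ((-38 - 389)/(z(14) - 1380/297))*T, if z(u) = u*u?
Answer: -380457/4736 ≈ -80.333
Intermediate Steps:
z(u) = u**2
a = 1 (a = 4 - 3 = 1)
T = 36 (T = (1 + 5)**2 = 6**2 = 36)
((-38 - 389)/(z(14) - 1380/297))*T = ((-38 - 389)/(14**2 - 1380/297))*36 = -427/(196 - 1380*1/297)*36 = -427/(196 - 460/99)*36 = -427/18944/99*36 = -427*99/18944*36 = -42273/18944*36 = -380457/4736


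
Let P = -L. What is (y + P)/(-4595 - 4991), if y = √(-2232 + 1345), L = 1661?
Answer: 1661/9586 - I*√887/9586 ≈ 0.17327 - 0.0031069*I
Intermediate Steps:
y = I*√887 (y = √(-887) = I*√887 ≈ 29.783*I)
P = -1661 (P = -1*1661 = -1661)
(y + P)/(-4595 - 4991) = (I*√887 - 1661)/(-4595 - 4991) = (-1661 + I*√887)/(-9586) = (-1661 + I*√887)*(-1/9586) = 1661/9586 - I*√887/9586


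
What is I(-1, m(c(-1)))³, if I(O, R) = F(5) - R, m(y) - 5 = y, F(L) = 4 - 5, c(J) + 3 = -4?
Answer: 1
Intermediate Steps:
c(J) = -7 (c(J) = -3 - 4 = -7)
F(L) = -1
m(y) = 5 + y
I(O, R) = -1 - R
I(-1, m(c(-1)))³ = (-1 - (5 - 7))³ = (-1 - 1*(-2))³ = (-1 + 2)³ = 1³ = 1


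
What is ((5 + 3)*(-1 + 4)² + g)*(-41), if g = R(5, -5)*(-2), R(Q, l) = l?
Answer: -3362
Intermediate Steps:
g = 10 (g = -5*(-2) = 10)
((5 + 3)*(-1 + 4)² + g)*(-41) = ((5 + 3)*(-1 + 4)² + 10)*(-41) = (8*3² + 10)*(-41) = (8*9 + 10)*(-41) = (72 + 10)*(-41) = 82*(-41) = -3362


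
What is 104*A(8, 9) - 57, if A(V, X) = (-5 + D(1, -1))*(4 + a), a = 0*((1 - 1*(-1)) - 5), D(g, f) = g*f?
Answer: -2553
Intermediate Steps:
D(g, f) = f*g
a = 0 (a = 0*((1 + 1) - 5) = 0*(2 - 5) = 0*(-3) = 0)
A(V, X) = -24 (A(V, X) = (-5 - 1*1)*(4 + 0) = (-5 - 1)*4 = -6*4 = -24)
104*A(8, 9) - 57 = 104*(-24) - 57 = -2496 - 57 = -2553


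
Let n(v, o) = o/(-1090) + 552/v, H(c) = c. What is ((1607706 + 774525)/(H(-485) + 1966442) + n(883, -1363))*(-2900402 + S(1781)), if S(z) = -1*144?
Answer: -2824063020760243053/315362438965 ≈ -8.9550e+6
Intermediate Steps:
n(v, o) = 552/v - o/1090 (n(v, o) = o*(-1/1090) + 552/v = -o/1090 + 552/v = 552/v - o/1090)
S(z) = -144
((1607706 + 774525)/(H(-485) + 1966442) + n(883, -1363))*(-2900402 + S(1781)) = ((1607706 + 774525)/(-485 + 1966442) + (552/883 - 1/1090*(-1363)))*(-2900402 - 144) = (2382231/1965957 + (552*(1/883) + 1363/1090))*(-2900546) = (2382231*(1/1965957) + (552/883 + 1363/1090))*(-2900546) = (794077/655319 + 1805209/962470)*(-2900546) = (1947263046861/630724877930)*(-2900546) = -2824063020760243053/315362438965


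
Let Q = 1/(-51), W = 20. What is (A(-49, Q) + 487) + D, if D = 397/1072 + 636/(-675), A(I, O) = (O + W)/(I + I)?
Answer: 97691978213/200919600 ≈ 486.22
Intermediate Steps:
Q = -1/51 ≈ -0.019608
A(I, O) = (20 + O)/(2*I) (A(I, O) = (O + 20)/(I + I) = (20 + O)/((2*I)) = (20 + O)*(1/(2*I)) = (20 + O)/(2*I))
D = -137939/241200 (D = 397*(1/1072) + 636*(-1/675) = 397/1072 - 212/225 = -137939/241200 ≈ -0.57189)
(A(-49, Q) + 487) + D = ((½)*(20 - 1/51)/(-49) + 487) - 137939/241200 = ((½)*(-1/49)*(1019/51) + 487) - 137939/241200 = (-1019/4998 + 487) - 137939/241200 = 2433007/4998 - 137939/241200 = 97691978213/200919600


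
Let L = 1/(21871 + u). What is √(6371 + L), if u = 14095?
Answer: √168188310058/5138 ≈ 79.819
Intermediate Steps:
L = 1/35966 (L = 1/(21871 + 14095) = 1/35966 ≈ 2.7804e-5)
√(6371 + L) = √(6371 + 1/35966) = √(229139387/35966) = √168188310058/5138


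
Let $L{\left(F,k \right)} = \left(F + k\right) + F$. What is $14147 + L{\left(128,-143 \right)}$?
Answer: $14260$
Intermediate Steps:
$L{\left(F,k \right)} = k + 2 F$
$14147 + L{\left(128,-143 \right)} = 14147 + \left(-143 + 2 \cdot 128\right) = 14147 + \left(-143 + 256\right) = 14147 + 113 = 14260$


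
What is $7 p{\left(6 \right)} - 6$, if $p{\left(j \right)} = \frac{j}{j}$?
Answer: $1$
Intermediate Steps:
$p{\left(j \right)} = 1$
$7 p{\left(6 \right)} - 6 = 7 \cdot 1 - 6 = 7 - 6 = 1$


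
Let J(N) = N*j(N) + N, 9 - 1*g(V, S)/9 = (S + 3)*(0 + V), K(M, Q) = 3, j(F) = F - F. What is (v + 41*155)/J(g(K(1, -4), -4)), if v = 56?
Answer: 2137/36 ≈ 59.361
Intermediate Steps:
j(F) = 0
g(V, S) = 81 - 9*V*(3 + S) (g(V, S) = 81 - 9*(S + 3)*(0 + V) = 81 - 9*(3 + S)*V = 81 - 9*V*(3 + S))
J(N) = N (J(N) = N*0 + N = 0 + N = N)
(v + 41*155)/J(g(K(1, -4), -4)) = (56 + 41*155)/(81 - 27*3 - 9*(-4)*3) = (56 + 6355)/(81 - 81 + 108) = 6411/108 = 6411*(1/108) = 2137/36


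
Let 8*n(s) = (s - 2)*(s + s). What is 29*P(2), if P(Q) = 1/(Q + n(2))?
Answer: 29/2 ≈ 14.500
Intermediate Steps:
n(s) = s*(-2 + s)/4 (n(s) = ((s - 2)*(s + s))/8 = ((-2 + s)*(2*s))/8 = (2*s*(-2 + s))/8 = s*(-2 + s)/4)
P(Q) = 1/Q (P(Q) = 1/(Q + (1/4)*2*(-2 + 2)) = 1/(Q + (1/4)*2*0) = 1/(Q + 0) = 1/Q)
29*P(2) = 29/2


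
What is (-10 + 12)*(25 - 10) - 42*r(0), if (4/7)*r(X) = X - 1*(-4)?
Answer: -264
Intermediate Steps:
r(X) = 7 + 7*X/4 (r(X) = 7*(X - 1*(-4))/4 = 7*(X + 4)/4 = 7*(4 + X)/4 = 7 + 7*X/4)
(-10 + 12)*(25 - 10) - 42*r(0) = (-10 + 12)*(25 - 10) - 42*(7 + (7/4)*0) = 2*15 - 42*(7 + 0) = 30 - 42*7 = 30 - 294 = -264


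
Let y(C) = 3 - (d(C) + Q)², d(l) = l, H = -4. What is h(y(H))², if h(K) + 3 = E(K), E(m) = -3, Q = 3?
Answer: 36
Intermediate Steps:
y(C) = 3 - (3 + C)² (y(C) = 3 - (C + 3)² = 3 - (3 + C)²)
h(K) = -6 (h(K) = -3 - 3 = -6)
h(y(H))² = (-6)² = 36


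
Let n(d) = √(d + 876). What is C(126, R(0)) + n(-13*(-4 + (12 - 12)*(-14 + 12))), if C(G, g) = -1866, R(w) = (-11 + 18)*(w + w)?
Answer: -1866 + 4*√58 ≈ -1835.5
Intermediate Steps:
n(d) = √(876 + d)
R(w) = 14*w (R(w) = 7*(2*w) = 14*w)
C(126, R(0)) + n(-13*(-4 + (12 - 12)*(-14 + 12))) = -1866 + √(876 - 13*(-4 + (12 - 12)*(-14 + 12))) = -1866 + √(876 - 13*(-4 + 0*(-2))) = -1866 + √(876 - 13*(-4 + 0)) = -1866 + √(876 - 13*(-4)) = -1866 + √(876 + 52) = -1866 + √928 = -1866 + 4*√58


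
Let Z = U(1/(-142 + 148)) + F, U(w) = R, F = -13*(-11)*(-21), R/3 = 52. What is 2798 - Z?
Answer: 5645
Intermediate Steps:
R = 156 (R = 3*52 = 156)
F = -3003 (F = 143*(-21) = -3003)
U(w) = 156
Z = -2847 (Z = 156 - 3003 = -2847)
2798 - Z = 2798 - 1*(-2847) = 2798 + 2847 = 5645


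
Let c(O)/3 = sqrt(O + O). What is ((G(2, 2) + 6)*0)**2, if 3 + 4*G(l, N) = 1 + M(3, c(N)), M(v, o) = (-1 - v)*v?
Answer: 0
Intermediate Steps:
c(O) = 3*sqrt(2)*sqrt(O) (c(O) = 3*sqrt(O + O) = 3*sqrt(2*O) = 3*(sqrt(2)*sqrt(O)) = 3*sqrt(2)*sqrt(O))
M(v, o) = v*(-1 - v)
G(l, N) = -7/2 (G(l, N) = -3/4 + (1 - 1*3*(1 + 3))/4 = -3/4 + (1 - 1*3*4)/4 = -3/4 + (1 - 12)/4 = -3/4 + (1/4)*(-11) = -3/4 - 11/4 = -7/2)
((G(2, 2) + 6)*0)**2 = ((-7/2 + 6)*0)**2 = ((5/2)*0)**2 = 0**2 = 0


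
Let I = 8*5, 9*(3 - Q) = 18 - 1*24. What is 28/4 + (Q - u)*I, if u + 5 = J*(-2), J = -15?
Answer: -2539/3 ≈ -846.33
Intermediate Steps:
u = 25 (u = -5 - 15*(-2) = -5 + 30 = 25)
Q = 11/3 (Q = 3 - (18 - 1*24)/9 = 3 - (18 - 24)/9 = 3 - 1/9*(-6) = 3 + 2/3 = 11/3 ≈ 3.6667)
I = 40
28/4 + (Q - u)*I = 28/4 + (11/3 - 1*25)*40 = 28*(1/4) + (11/3 - 25)*40 = 7 - 64/3*40 = 7 - 2560/3 = -2539/3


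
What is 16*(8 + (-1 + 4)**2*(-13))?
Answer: -1744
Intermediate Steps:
16*(8 + (-1 + 4)**2*(-13)) = 16*(8 + 3**2*(-13)) = 16*(8 + 9*(-13)) = 16*(8 - 117) = 16*(-109) = -1744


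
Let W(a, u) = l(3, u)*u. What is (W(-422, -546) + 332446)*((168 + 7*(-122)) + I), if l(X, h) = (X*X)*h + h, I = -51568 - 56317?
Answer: -359761517026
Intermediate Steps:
I = -107885
l(X, h) = h + h*X² (l(X, h) = X²*h + h = h*X² + h = h + h*X²)
W(a, u) = 10*u² (W(a, u) = (u*(1 + 3²))*u = (u*(1 + 9))*u = (u*10)*u = (10*u)*u = 10*u²)
(W(-422, -546) + 332446)*((168 + 7*(-122)) + I) = (10*(-546)² + 332446)*((168 + 7*(-122)) - 107885) = (10*298116 + 332446)*((168 - 854) - 107885) = (2981160 + 332446)*(-686 - 107885) = 3313606*(-108571) = -359761517026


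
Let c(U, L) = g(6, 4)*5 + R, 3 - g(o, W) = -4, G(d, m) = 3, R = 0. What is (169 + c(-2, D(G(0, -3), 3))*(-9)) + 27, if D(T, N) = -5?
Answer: -119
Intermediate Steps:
g(o, W) = 7 (g(o, W) = 3 - 1*(-4) = 3 + 4 = 7)
c(U, L) = 35 (c(U, L) = 7*5 + 0 = 35 + 0 = 35)
(169 + c(-2, D(G(0, -3), 3))*(-9)) + 27 = (169 + 35*(-9)) + 27 = (169 - 315) + 27 = -146 + 27 = -119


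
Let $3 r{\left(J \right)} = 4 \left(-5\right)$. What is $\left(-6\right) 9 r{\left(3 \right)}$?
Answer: $360$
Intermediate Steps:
$r{\left(J \right)} = - \frac{20}{3}$ ($r{\left(J \right)} = \frac{4 \left(-5\right)}{3} = \frac{1}{3} \left(-20\right) = - \frac{20}{3}$)
$\left(-6\right) 9 r{\left(3 \right)} = \left(-6\right) 9 \left(- \frac{20}{3}\right) = \left(-54\right) \left(- \frac{20}{3}\right) = 360$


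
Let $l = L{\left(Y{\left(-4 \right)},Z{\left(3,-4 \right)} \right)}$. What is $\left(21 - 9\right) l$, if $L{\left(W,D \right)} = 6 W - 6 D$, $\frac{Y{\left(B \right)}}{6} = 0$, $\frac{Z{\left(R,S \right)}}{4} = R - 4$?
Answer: $288$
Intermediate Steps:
$Z{\left(R,S \right)} = -16 + 4 R$ ($Z{\left(R,S \right)} = 4 \left(R - 4\right) = 4 \left(-4 + R\right) = -16 + 4 R$)
$Y{\left(B \right)} = 0$ ($Y{\left(B \right)} = 6 \cdot 0 = 0$)
$L{\left(W,D \right)} = - 6 D + 6 W$
$l = 24$ ($l = - 6 \left(-16 + 4 \cdot 3\right) + 6 \cdot 0 = - 6 \left(-16 + 12\right) + 0 = \left(-6\right) \left(-4\right) + 0 = 24 + 0 = 24$)
$\left(21 - 9\right) l = \left(21 - 9\right) 24 = 12 \cdot 24 = 288$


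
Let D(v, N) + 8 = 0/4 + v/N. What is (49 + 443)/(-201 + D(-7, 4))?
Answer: -656/281 ≈ -2.3345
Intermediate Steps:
D(v, N) = -8 + v/N (D(v, N) = -8 + (0/4 + v/N) = -8 + (0*(¼) + v/N) = -8 + (0 + v/N) = -8 + v/N)
(49 + 443)/(-201 + D(-7, 4)) = (49 + 443)/(-201 + (-8 - 7/4)) = 492/(-201 + (-8 - 7*¼)) = 492/(-201 + (-8 - 7/4)) = 492/(-201 - 39/4) = 492/(-843/4) = 492*(-4/843) = -656/281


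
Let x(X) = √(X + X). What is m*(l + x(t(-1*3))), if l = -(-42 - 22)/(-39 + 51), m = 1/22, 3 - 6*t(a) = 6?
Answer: 8/33 + I/22 ≈ 0.24242 + 0.045455*I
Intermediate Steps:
t(a) = -½ (t(a) = ½ - ⅙*6 = ½ - 1 = -½)
m = 1/22 ≈ 0.045455
x(X) = √2*√X (x(X) = √(2*X) = √2*√X)
l = 16/3 (l = -(-64)/12 = -1*(-16/3) = 16/3 ≈ 5.3333)
m*(l + x(t(-1*3))) = (16/3 + √2*√(-½))/22 = (16/3 + √2*(I*√2/2))/22 = (16/3 + I)/22 = 8/33 + I/22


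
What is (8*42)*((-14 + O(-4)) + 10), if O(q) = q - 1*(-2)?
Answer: -2016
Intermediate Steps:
O(q) = 2 + q (O(q) = q + 2 = 2 + q)
(8*42)*((-14 + O(-4)) + 10) = (8*42)*((-14 + (2 - 4)) + 10) = 336*((-14 - 2) + 10) = 336*(-16 + 10) = 336*(-6) = -2016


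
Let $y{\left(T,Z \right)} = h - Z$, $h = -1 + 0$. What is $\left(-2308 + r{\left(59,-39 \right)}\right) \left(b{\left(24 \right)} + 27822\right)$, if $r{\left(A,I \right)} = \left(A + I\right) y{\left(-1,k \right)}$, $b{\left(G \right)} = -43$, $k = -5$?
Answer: $-61891612$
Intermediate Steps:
$h = -1$
$y{\left(T,Z \right)} = -1 - Z$
$r{\left(A,I \right)} = 4 A + 4 I$ ($r{\left(A,I \right)} = \left(A + I\right) \left(-1 - -5\right) = \left(A + I\right) \left(-1 + 5\right) = \left(A + I\right) 4 = 4 A + 4 I$)
$\left(-2308 + r{\left(59,-39 \right)}\right) \left(b{\left(24 \right)} + 27822\right) = \left(-2308 + \left(4 \cdot 59 + 4 \left(-39\right)\right)\right) \left(-43 + 27822\right) = \left(-2308 + \left(236 - 156\right)\right) 27779 = \left(-2308 + 80\right) 27779 = \left(-2228\right) 27779 = -61891612$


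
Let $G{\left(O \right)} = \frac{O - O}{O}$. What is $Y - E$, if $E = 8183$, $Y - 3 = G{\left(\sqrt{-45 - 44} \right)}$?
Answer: $-8180$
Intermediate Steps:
$G{\left(O \right)} = 0$ ($G{\left(O \right)} = \frac{0}{O} = 0$)
$Y = 3$ ($Y = 3 + 0 = 3$)
$Y - E = 3 - 8183 = -8180$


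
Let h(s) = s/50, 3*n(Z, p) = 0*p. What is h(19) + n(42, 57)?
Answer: 19/50 ≈ 0.38000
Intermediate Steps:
n(Z, p) = 0 (n(Z, p) = (0*p)/3 = (1/3)*0 = 0)
h(s) = s/50 (h(s) = s*(1/50) = s/50)
h(19) + n(42, 57) = (1/50)*19 + 0 = 19/50 + 0 = 19/50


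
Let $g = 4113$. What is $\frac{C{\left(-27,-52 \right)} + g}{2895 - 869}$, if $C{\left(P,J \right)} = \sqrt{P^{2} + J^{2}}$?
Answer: $\frac{4113}{2026} + \frac{\sqrt{3433}}{2026} \approx 2.059$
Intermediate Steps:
$C{\left(P,J \right)} = \sqrt{J^{2} + P^{2}}$
$\frac{C{\left(-27,-52 \right)} + g}{2895 - 869} = \frac{\sqrt{\left(-52\right)^{2} + \left(-27\right)^{2}} + 4113}{2895 - 869} = \frac{\sqrt{2704 + 729} + 4113}{2026} = \left(\sqrt{3433} + 4113\right) \frac{1}{2026} = \left(4113 + \sqrt{3433}\right) \frac{1}{2026} = \frac{4113}{2026} + \frac{\sqrt{3433}}{2026}$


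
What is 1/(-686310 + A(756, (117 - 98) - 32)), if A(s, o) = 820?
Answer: -1/685490 ≈ -1.4588e-6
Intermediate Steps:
1/(-686310 + A(756, (117 - 98) - 32)) = 1/(-686310 + 820) = 1/(-685490) = -1/685490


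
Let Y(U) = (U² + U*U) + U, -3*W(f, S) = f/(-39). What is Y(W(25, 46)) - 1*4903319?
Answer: -67121529616/13689 ≈ -4.9033e+6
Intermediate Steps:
W(f, S) = f/117 (W(f, S) = -f/(3*(-39)) = -f*(-1)/(3*39) = -(-1)*f/117 = f/117)
Y(U) = U + 2*U² (Y(U) = (U² + U²) + U = 2*U² + U = U + 2*U²)
Y(W(25, 46)) - 1*4903319 = ((1/117)*25)*(1 + 2*((1/117)*25)) - 1*4903319 = 25*(1 + 2*(25/117))/117 - 4903319 = 25*(1 + 50/117)/117 - 4903319 = (25/117)*(167/117) - 4903319 = 4175/13689 - 4903319 = -67121529616/13689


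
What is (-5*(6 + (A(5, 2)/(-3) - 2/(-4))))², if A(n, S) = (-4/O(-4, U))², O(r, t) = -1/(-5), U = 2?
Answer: 14478025/36 ≈ 4.0217e+5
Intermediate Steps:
O(r, t) = ⅕ (O(r, t) = -1*(-⅕) = ⅕)
A(n, S) = 400 (A(n, S) = (-4/⅕)² = (-4*5)² = (-20)² = 400)
(-5*(6 + (A(5, 2)/(-3) - 2/(-4))))² = (-5*(6 + (400/(-3) - 2/(-4))))² = (-5*(6 + (400*(-⅓) - 2*(-¼))))² = (-5*(6 + (-400/3 + ½)))² = (-5*(6 - 797/6))² = (-5*(-761/6))² = (3805/6)² = 14478025/36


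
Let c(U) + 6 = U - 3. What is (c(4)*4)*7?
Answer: -140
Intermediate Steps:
c(U) = -9 + U (c(U) = -6 + (U - 3) = -6 + (-3 + U) = -9 + U)
(c(4)*4)*7 = ((-9 + 4)*4)*7 = -5*4*7 = -20*7 = -140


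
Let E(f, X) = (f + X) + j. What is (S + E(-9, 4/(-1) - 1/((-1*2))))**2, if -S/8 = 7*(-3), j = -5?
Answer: 90601/4 ≈ 22650.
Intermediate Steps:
E(f, X) = -5 + X + f (E(f, X) = (f + X) - 5 = (X + f) - 5 = -5 + X + f)
S = 168 (S = -56*(-3) = -8*(-21) = 168)
(S + E(-9, 4/(-1) - 1/((-1*2))))**2 = (168 + (-5 + (4/(-1) - 1/((-1*2))) - 9))**2 = (168 + (-5 + (4*(-1) - 1/(-2)) - 9))**2 = (168 + (-5 + (-4 - 1*(-1/2)) - 9))**2 = (168 + (-5 + (-4 + 1/2) - 9))**2 = (168 + (-5 - 7/2 - 9))**2 = (168 - 35/2)**2 = (301/2)**2 = 90601/4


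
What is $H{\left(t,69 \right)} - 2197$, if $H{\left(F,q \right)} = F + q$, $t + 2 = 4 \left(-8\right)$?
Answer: $-2162$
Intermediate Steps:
$t = -34$ ($t = -2 + 4 \left(-8\right) = -2 - 32 = -34$)
$H{\left(t,69 \right)} - 2197 = \left(-34 + 69\right) - 2197 = 35 - 2197 = -2162$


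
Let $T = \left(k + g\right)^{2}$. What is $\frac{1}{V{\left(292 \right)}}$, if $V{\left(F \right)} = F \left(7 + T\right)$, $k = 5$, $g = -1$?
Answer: $\frac{1}{6716} \approx 0.0001489$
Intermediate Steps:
$T = 16$ ($T = \left(5 - 1\right)^{2} = 4^{2} = 16$)
$V{\left(F \right)} = 23 F$ ($V{\left(F \right)} = F \left(7 + 16\right) = F 23 = 23 F$)
$\frac{1}{V{\left(292 \right)}} = \frac{1}{23 \cdot 292} = \frac{1}{6716}$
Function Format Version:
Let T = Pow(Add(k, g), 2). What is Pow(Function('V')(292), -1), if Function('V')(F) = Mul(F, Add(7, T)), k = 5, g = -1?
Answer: Rational(1, 6716) ≈ 0.00014890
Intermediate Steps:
T = 16 (T = Pow(Add(5, -1), 2) = Pow(4, 2) = 16)
Function('V')(F) = Mul(23, F) (Function('V')(F) = Mul(F, Add(7, 16)) = Mul(F, 23) = Mul(23, F))
Pow(Function('V')(292), -1) = Pow(Mul(23, 292), -1) = Pow(6716, -1) = Rational(1, 6716)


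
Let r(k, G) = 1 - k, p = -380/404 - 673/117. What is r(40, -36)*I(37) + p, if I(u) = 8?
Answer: -3765992/11817 ≈ -318.69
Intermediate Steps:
p = -79088/11817 (p = -380*1/404 - 673*1/117 = -95/101 - 673/117 = -79088/11817 ≈ -6.6927)
r(40, -36)*I(37) + p = (1 - 1*40)*8 - 79088/11817 = (1 - 40)*8 - 79088/11817 = -39*8 - 79088/11817 = -312 - 79088/11817 = -3765992/11817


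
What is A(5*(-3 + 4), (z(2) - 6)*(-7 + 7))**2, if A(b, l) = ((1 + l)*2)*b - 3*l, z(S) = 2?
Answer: 100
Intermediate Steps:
A(b, l) = -3*l + b*(2 + 2*l) (A(b, l) = (2 + 2*l)*b - 3*l = b*(2 + 2*l) - 3*l = -3*l + b*(2 + 2*l))
A(5*(-3 + 4), (z(2) - 6)*(-7 + 7))**2 = (-3*(2 - 6)*(-7 + 7) + 2*(5*(-3 + 4)) + 2*(5*(-3 + 4))*((2 - 6)*(-7 + 7)))**2 = (-(-12)*0 + 2*(5*1) + 2*(5*1)*(-4*0))**2 = (-3*0 + 2*5 + 2*5*0)**2 = (0 + 10 + 0)**2 = 10**2 = 100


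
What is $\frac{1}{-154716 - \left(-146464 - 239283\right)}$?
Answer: $\frac{1}{231031} \approx 4.3284 \cdot 10^{-6}$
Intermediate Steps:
$\frac{1}{-154716 - \left(-146464 - 239283\right)} = \frac{1}{-154716 - -385747} = \frac{1}{-154716 + 385747} = \frac{1}{231031}$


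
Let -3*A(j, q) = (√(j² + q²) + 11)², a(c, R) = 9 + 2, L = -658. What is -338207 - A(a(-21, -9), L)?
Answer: -193805 + 22*√433085/3 ≈ -1.8898e+5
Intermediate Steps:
a(c, R) = 11
A(j, q) = -(11 + √(j² + q²))²/3 (A(j, q) = -(√(j² + q²) + 11)²/3 = -(11 + √(j² + q²))²/3)
-338207 - A(a(-21, -9), L) = -338207 - (-1)*(11 + √(11² + (-658)²))²/3 = -338207 - (-1)*(11 + √(121 + 432964))²/3 = -338207 - (-1)*(11 + √433085)²/3 = -338207 + (11 + √433085)²/3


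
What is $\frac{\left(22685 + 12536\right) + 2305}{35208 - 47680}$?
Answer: $- \frac{18763}{6236} \approx -3.0088$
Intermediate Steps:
$\frac{\left(22685 + 12536\right) + 2305}{35208 - 47680} = \frac{35221 + 2305}{-12472} = 37526 \left(- \frac{1}{12472}\right) = - \frac{18763}{6236}$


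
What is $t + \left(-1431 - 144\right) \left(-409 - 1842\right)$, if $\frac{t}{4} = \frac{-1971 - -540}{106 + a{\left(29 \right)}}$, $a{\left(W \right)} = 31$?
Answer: $\frac{485703801}{137} \approx 3.5453 \cdot 10^{6}$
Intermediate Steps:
$t = - \frac{5724}{137}$ ($t = 4 \frac{-1971 - -540}{106 + 31} = 4 \frac{-1971 + 540}{137} = 4 \left(\left(-1431\right) \frac{1}{137}\right) = 4 \left(- \frac{1431}{137}\right) = - \frac{5724}{137} \approx -41.781$)
$t + \left(-1431 - 144\right) \left(-409 - 1842\right) = - \frac{5724}{137} + \left(-1431 - 144\right) \left(-409 - 1842\right) = - \frac{5724}{137} - -3545325 = - \frac{5724}{137} + 3545325 = \frac{485703801}{137}$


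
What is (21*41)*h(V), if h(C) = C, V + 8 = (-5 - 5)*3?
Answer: -32718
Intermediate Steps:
V = -38 (V = -8 + (-5 - 5)*3 = -8 - 10*3 = -8 - 30 = -38)
(21*41)*h(V) = (21*41)*(-38) = 861*(-38) = -32718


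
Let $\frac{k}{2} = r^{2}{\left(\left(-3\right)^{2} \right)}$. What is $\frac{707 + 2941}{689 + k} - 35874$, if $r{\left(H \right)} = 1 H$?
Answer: $- \frac{30525126}{851} \approx -35870.0$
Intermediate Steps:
$r{\left(H \right)} = H$
$k = 162$ ($k = 2 \left(\left(-3\right)^{2}\right)^{2} = 2 \cdot 9^{2} = 2 \cdot 81 = 162$)
$\frac{707 + 2941}{689 + k} - 35874 = \frac{707 + 2941}{689 + 162} - 35874 = \frac{3648}{851} - 35874 = - \frac{30525126}{851}$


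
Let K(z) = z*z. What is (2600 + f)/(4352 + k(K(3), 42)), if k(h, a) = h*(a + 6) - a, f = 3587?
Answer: 6187/4742 ≈ 1.3047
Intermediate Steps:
K(z) = z**2
k(h, a) = -a + h*(6 + a) (k(h, a) = h*(6 + a) - a = -a + h*(6 + a))
(2600 + f)/(4352 + k(K(3), 42)) = (2600 + 3587)/(4352 + (-1*42 + 6*3**2 + 42*3**2)) = 6187/(4352 + (-42 + 6*9 + 42*9)) = 6187/(4352 + (-42 + 54 + 378)) = 6187/(4352 + 390) = 6187/4742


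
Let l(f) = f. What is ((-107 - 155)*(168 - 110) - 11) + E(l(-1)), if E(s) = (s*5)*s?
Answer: -15202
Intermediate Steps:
E(s) = 5*s² (E(s) = (5*s)*s = 5*s²)
((-107 - 155)*(168 - 110) - 11) + E(l(-1)) = ((-107 - 155)*(168 - 110) - 11) + 5*(-1)² = (-262*58 - 11) + 5*1 = (-15196 - 11) + 5 = -15207 + 5 = -15202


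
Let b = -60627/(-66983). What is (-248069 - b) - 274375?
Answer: -4999275297/9569 ≈ -5.2245e+5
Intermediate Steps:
b = 8661/9569 (b = -60627*(-1/66983) = 8661/9569 ≈ 0.90511)
(-248069 - b) - 274375 = (-248069 - 1*8661/9569) - 274375 = (-248069 - 8661/9569) - 274375 = -2373780922/9569 - 274375 = -4999275297/9569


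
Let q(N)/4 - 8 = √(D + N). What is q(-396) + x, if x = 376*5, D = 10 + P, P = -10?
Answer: 1912 + 24*I*√11 ≈ 1912.0 + 79.599*I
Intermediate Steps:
D = 0 (D = 10 - 10 = 0)
x = 1880
q(N) = 32 + 4*√N (q(N) = 32 + 4*√(0 + N) = 32 + 4*√N)
q(-396) + x = (32 + 4*√(-396)) + 1880 = (32 + 4*(6*I*√11)) + 1880 = (32 + 24*I*√11) + 1880 = 1912 + 24*I*√11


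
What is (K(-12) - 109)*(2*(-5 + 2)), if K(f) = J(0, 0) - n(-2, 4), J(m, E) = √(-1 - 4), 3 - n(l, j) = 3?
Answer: 654 - 6*I*√5 ≈ 654.0 - 13.416*I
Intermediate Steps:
n(l, j) = 0 (n(l, j) = 3 - 1*3 = 3 - 3 = 0)
J(m, E) = I*√5 (J(m, E) = √(-5) = I*√5)
K(f) = I*√5 (K(f) = I*√5 - 1*0 = I*√5 + 0 = I*√5)
(K(-12) - 109)*(2*(-5 + 2)) = (I*√5 - 109)*(2*(-5 + 2)) = (-109 + I*√5)*(2*(-3)) = (-109 + I*√5)*(-6) = 654 - 6*I*√5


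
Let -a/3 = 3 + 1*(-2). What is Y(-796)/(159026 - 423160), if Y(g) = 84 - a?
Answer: -87/264134 ≈ -0.00032938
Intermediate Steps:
a = -3 (a = -3*(3 + 1*(-2)) = -3*(3 - 2) = -3*1 = -3)
Y(g) = 87 (Y(g) = 84 - 1*(-3) = 84 + 3 = 87)
Y(-796)/(159026 - 423160) = 87/(159026 - 423160) = 87/(-264134) = 87*(-1/264134) = -87/264134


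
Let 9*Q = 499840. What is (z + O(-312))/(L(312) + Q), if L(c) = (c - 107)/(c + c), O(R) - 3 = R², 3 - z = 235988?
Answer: -259530336/103967335 ≈ -2.4963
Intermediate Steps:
z = -235985 (z = 3 - 1*235988 = 3 - 235988 = -235985)
O(R) = 3 + R²
L(c) = (-107 + c)/(2*c) (L(c) = (-107 + c)/((2*c)) = (-107 + c)*(1/(2*c)) = (-107 + c)/(2*c))
Q = 499840/9 (Q = (⅑)*499840 = 499840/9 ≈ 55538.)
(z + O(-312))/(L(312) + Q) = (-235985 + (3 + (-312)²))/((½)*(-107 + 312)/312 + 499840/9) = (-235985 + (3 + 97344))/((½)*(1/312)*205 + 499840/9) = (-235985 + 97347)/(205/624 + 499840/9) = -138638/103967335/1872 = -138638*1872/103967335 = -259530336/103967335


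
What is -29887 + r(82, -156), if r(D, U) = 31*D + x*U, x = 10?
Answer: -28905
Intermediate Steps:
r(D, U) = 10*U + 31*D (r(D, U) = 31*D + 10*U = 10*U + 31*D)
-29887 + r(82, -156) = -29887 + (10*(-156) + 31*82) = -29887 + (-1560 + 2542) = -29887 + 982 = -28905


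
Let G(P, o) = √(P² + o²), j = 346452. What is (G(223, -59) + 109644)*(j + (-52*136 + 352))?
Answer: 37249575408 + 339732*√53210 ≈ 3.7328e+10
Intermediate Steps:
(G(223, -59) + 109644)*(j + (-52*136 + 352)) = (√(223² + (-59)²) + 109644)*(346452 + (-52*136 + 352)) = (√(49729 + 3481) + 109644)*(346452 + (-7072 + 352)) = (√53210 + 109644)*(346452 - 6720) = (109644 + √53210)*339732 = 37249575408 + 339732*√53210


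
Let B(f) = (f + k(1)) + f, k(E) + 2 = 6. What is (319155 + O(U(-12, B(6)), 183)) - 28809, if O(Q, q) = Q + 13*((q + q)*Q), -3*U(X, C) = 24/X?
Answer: 880556/3 ≈ 2.9352e+5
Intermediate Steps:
k(E) = 4 (k(E) = -2 + 6 = 4)
B(f) = 4 + 2*f (B(f) = (f + 4) + f = (4 + f) + f = 4 + 2*f)
U(X, C) = -8/X
O(Q, q) = Q + 26*Q*q (O(Q, q) = Q + 13*((2*q)*Q) = Q + 13*(2*Q*q) = Q + 26*Q*q)
(319155 + O(U(-12, B(6)), 183)) - 28809 = (319155 + (-8/(-12))*(1 + 26*183)) - 28809 = (319155 + (-8*(-1/12))*(1 + 4758)) - 28809 = (319155 + (2/3)*4759) - 28809 = (319155 + 9518/3) - 28809 = 966983/3 - 28809 = 880556/3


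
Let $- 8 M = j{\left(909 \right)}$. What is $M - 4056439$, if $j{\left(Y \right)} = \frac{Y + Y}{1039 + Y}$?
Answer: $- \frac{31607773597}{7792} \approx -4.0564 \cdot 10^{6}$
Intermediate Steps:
$j{\left(Y \right)} = \frac{2 Y}{1039 + Y}$
$M = - \frac{909}{7792}$ ($M = - \frac{2 \cdot 909 \frac{1}{1039 + 909}}{8} = - \frac{2 \cdot 909 \cdot \frac{1}{1948}}{8} = \left(- \frac{1}{8}\right) \frac{909}{974} = - \frac{909}{7792} \approx -0.11666$)
$M - 4056439 = - \frac{909}{7792} - 4056439 = - \frac{31607773597}{7792}$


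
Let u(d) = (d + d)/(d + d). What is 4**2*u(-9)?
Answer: 16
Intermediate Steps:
u(d) = 1 (u(d) = (2*d)/((2*d)) = (2*d)*(1/(2*d)) = 1)
4**2*u(-9) = 4**2*1 = 16*1 = 16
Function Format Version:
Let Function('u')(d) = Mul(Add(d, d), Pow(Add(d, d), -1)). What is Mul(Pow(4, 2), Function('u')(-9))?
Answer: 16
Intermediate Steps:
Function('u')(d) = 1 (Function('u')(d) = Mul(Mul(2, d), Pow(Mul(2, d), -1)) = Mul(Mul(2, d), Mul(Rational(1, 2), Pow(d, -1))) = 1)
Mul(Pow(4, 2), Function('u')(-9)) = Mul(Pow(4, 2), 1) = Mul(16, 1) = 16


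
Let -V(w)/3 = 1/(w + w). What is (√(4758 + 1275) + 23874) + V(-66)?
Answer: 1050457/44 + √6033 ≈ 23952.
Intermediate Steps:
V(w) = -3/(2*w) (V(w) = -3/(w + w) = -3*1/(2*w) = -3/(2*w))
(√(4758 + 1275) + 23874) + V(-66) = (√(4758 + 1275) + 23874) - 3/2/(-66) = (√6033 + 23874) - 3/2*(-1/66) = (23874 + √6033) + 1/44 = 1050457/44 + √6033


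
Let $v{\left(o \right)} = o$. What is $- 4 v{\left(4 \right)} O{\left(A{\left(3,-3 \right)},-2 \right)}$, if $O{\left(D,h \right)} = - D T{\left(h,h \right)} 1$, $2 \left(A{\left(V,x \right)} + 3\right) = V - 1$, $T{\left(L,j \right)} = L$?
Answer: $64$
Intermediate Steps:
$A{\left(V,x \right)} = - \frac{7}{2} + \frac{V}{2}$ ($A{\left(V,x \right)} = -3 + \frac{V - 1}{2} = -3 + \frac{-1 + V}{2} = -3 + \left(- \frac{1}{2} + \frac{V}{2}\right) = - \frac{7}{2} + \frac{V}{2}$)
$O{\left(D,h \right)} = - D h$ ($O{\left(D,h \right)} = - D h 1 = - D h$)
$- 4 v{\left(4 \right)} O{\left(A{\left(3,-3 \right)},-2 \right)} = \left(-4\right) 4 \left(\left(-1\right) \left(- \frac{7}{2} + \frac{1}{2} \cdot 3\right) \left(-2\right)\right) = - 16 \left(\left(-1\right) \left(- \frac{7}{2} + \frac{3}{2}\right) \left(-2\right)\right) = - 16 \left(\left(-1\right) \left(-2\right) \left(-2\right)\right) = \left(-16\right) \left(-4\right) = 64$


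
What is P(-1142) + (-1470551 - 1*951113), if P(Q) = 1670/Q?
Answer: -1382770979/571 ≈ -2.4217e+6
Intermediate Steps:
P(-1142) + (-1470551 - 1*951113) = 1670/(-1142) + (-1470551 - 1*951113) = 1670*(-1/1142) + (-1470551 - 951113) = -835/571 - 2421664 = -1382770979/571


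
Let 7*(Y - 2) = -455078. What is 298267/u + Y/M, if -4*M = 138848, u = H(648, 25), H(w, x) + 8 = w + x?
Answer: 185654914/412205 ≈ 450.39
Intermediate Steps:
Y = -455064/7 (Y = 2 + (⅐)*(-455078) = 2 - 455078/7 = -455064/7 ≈ -65009.)
H(w, x) = -8 + w + x (H(w, x) = -8 + (w + x) = -8 + w + x)
u = 665 (u = -8 + 648 + 25 = 665)
M = -34712 (M = -¼*138848 = -34712)
298267/u + Y/M = 298267/665 - 455064/7/(-34712) = 298267*(1/665) - 455064/7*(-1/34712) = 298267/665 + 56883/30373 = 185654914/412205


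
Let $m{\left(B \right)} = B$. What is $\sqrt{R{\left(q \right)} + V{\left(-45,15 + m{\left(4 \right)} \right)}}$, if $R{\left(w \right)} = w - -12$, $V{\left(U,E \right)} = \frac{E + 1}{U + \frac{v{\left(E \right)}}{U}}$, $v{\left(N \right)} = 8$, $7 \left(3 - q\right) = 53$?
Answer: $\frac{34 \sqrt{1223866}}{14231} \approx 2.6431$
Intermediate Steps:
$q = - \frac{32}{7}$ ($q = 3 - \frac{53}{7} = - \frac{32}{7} \approx -4.5714$)
$V{\left(U,E \right)} = \frac{1 + E}{U + \frac{8}{U}}$ ($V{\left(U,E \right)} = \frac{E + 1}{U + \frac{8}{U}} = \frac{1 + E}{U + \frac{8}{U}}$)
$R{\left(w \right)} = 12 + w$ ($R{\left(w \right)} = w + 12 = 12 + w$)
$\sqrt{R{\left(q \right)} + V{\left(-45,15 + m{\left(4 \right)} \right)}} = \sqrt{\left(12 - \frac{32}{7}\right) - \frac{45 \left(1 + \left(15 + 4\right)\right)}{8 + \left(-45\right)^{2}}} = \sqrt{\frac{52}{7} - \frac{45 \left(1 + 19\right)}{8 + 2025}} = \sqrt{\frac{52}{7} - 45 \cdot \frac{1}{2033} \cdot 20} = \sqrt{\frac{52}{7} - \frac{45}{2033} \cdot 20} = \sqrt{\frac{52}{7} - \frac{900}{2033}} = \sqrt{\frac{99416}{14231}} = \frac{34 \sqrt{1223866}}{14231}$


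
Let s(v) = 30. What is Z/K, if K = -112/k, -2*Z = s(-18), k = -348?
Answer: -1305/28 ≈ -46.607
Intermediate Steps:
Z = -15 (Z = -½*30 = -15)
K = 28/87 (K = -112/(-348) = -112*(-1/348) = 28/87 ≈ 0.32184)
Z/K = -15/28/87 = -15*87/28 = -1305/28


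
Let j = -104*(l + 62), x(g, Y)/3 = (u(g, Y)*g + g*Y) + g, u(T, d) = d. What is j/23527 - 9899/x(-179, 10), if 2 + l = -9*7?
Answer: 33773171/37901997 ≈ 0.89107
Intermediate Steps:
l = -65 (l = -2 - 9*7 = -2 - 63 = -65)
x(g, Y) = 3*g + 6*Y*g (x(g, Y) = 3*((Y*g + g*Y) + g) = 3*((Y*g + Y*g) + g) = 3*(2*Y*g + g) = 3*(g + 2*Y*g) = 3*g + 6*Y*g)
j = 312 (j = -104*(-65 + 62) = -104*(-3) = 312)
j/23527 - 9899/x(-179, 10) = 312/23527 - 9899*(-1/(537*(1 + 2*10))) = 312*(1/23527) - 9899*(-1/(537*(1 + 20))) = 312/23527 - 9899/(3*(-179)*21) = 312/23527 - 9899/(-11277) = 312/23527 - 9899*(-1/11277) = 312/23527 + 9899/11277 = 33773171/37901997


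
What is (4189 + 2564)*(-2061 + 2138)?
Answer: 519981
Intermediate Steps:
(4189 + 2564)*(-2061 + 2138) = 6753*77 = 519981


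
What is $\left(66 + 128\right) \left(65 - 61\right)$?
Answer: $776$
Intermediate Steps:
$\left(66 + 128\right) \left(65 - 61\right) = 194 \left(65 - 61\right) = 194 \cdot 4 = 776$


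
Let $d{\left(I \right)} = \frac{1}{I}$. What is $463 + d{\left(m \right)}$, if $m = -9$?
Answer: $\frac{4166}{9} \approx 462.89$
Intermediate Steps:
$463 + d{\left(m \right)} = 463 + \frac{1}{-9} = 463 - \frac{1}{9} = \frac{4166}{9}$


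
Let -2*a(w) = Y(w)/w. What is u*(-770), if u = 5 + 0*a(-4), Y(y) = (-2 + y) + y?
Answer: -3850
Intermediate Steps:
Y(y) = -2 + 2*y
a(w) = -(-2 + 2*w)/(2*w)
u = 5 (u = 5 + 0*((1 - 1*(-4))/(-4)) = 5 + 0*(-(1 + 4)/4) = 5 + 0*(-1/4*5) = 5 + 0*(-5/4) = 5 + 0 = 5)
u*(-770) = 5*(-770) = -3850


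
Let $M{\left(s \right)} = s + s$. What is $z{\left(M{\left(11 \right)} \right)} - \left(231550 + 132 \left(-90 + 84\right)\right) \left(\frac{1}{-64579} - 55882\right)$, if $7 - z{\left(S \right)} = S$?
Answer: $\frac{832760318389997}{64579} \approx 1.2895 \cdot 10^{10}$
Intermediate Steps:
$M{\left(s \right)} = 2 s$
$z{\left(S \right)} = 7 - S$
$z{\left(M{\left(11 \right)} \right)} - \left(231550 + 132 \left(-90 + 84\right)\right) \left(\frac{1}{-64579} - 55882\right) = \left(7 - 2 \cdot 11\right) - \left(231550 + 132 \left(-90 + 84\right)\right) \left(\frac{1}{-64579} - 55882\right) = \left(7 - 22\right) - \left(231550 + 132 \left(-6\right)\right) \left(- \frac{1}{64579} - 55882\right) = \left(7 - 22\right) - \left(231550 - 792\right) \left(- \frac{3608803679}{64579}\right) = -15 - 230758 \left(- \frac{3608803679}{64579}\right) = -15 - - \frac{832760319358682}{64579} = -15 + \frac{832760319358682}{64579} = \frac{832760318389997}{64579}$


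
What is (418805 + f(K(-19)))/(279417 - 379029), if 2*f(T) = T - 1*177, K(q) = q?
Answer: -46523/11068 ≈ -4.2034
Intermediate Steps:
f(T) = -177/2 + T/2 (f(T) = (T - 1*177)/2 = (T - 177)/2 = (-177 + T)/2 = -177/2 + T/2)
(418805 + f(K(-19)))/(279417 - 379029) = (418805 + (-177/2 + (½)*(-19)))/(279417 - 379029) = (418805 + (-177/2 - 19/2))/(-99612) = (418805 - 98)*(-1/99612) = 418707*(-1/99612) = -46523/11068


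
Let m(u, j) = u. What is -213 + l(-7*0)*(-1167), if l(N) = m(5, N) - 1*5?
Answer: -213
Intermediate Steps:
l(N) = 0 (l(N) = 5 - 1*5 = 5 - 5 = 0)
-213 + l(-7*0)*(-1167) = -213 + 0*(-1167) = -213 + 0 = -213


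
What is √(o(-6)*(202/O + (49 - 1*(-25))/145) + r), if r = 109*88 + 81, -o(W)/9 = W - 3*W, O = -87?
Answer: √207488185/145 ≈ 99.341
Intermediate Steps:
o(W) = 18*W (o(W) = -9*(W - 3*W) = -(-18)*W = 18*W)
r = 9673 (r = 9592 + 81 = 9673)
√(o(-6)*(202/O + (49 - 1*(-25))/145) + r) = √((18*(-6))*(202/(-87) + (49 - 1*(-25))/145) + 9673) = √(-108*(202*(-1/87) + (49 + 25)*(1/145)) + 9673) = √(-108*(-202/87 + 74*(1/145)) + 9673) = √(-108*(-202/87 + 74/145) + 9673) = √(-108*(-788/435) + 9673) = √(28368/145 + 9673) = √(1430953/145) = √207488185/145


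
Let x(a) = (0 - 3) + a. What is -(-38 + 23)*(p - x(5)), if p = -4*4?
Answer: -270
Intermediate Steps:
p = -16
x(a) = -3 + a
-(-38 + 23)*(p - x(5)) = -(-38 + 23)*(-16 - (-3 + 5)) = -(-15)*(-16 - 1*2) = -(-15)*(-16 - 2) = -(-15)*(-18) = -1*270 = -270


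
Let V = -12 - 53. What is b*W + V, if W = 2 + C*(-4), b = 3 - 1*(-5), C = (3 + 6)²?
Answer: -2641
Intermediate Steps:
C = 81 (C = 9² = 81)
b = 8 (b = 3 + 5 = 8)
V = -65
W = -322 (W = 2 + 81*(-4) = 2 - 324 = -322)
b*W + V = 8*(-322) - 65 = -2576 - 65 = -2641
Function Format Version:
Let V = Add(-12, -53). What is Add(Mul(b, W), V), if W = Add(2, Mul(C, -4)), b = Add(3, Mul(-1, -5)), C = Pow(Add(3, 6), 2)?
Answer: -2641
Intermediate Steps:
C = 81 (C = Pow(9, 2) = 81)
b = 8 (b = Add(3, 5) = 8)
V = -65
W = -322 (W = Add(2, Mul(81, -4)) = Add(2, -324) = -322)
Add(Mul(b, W), V) = Add(Mul(8, -322), -65) = Add(-2576, -65) = -2641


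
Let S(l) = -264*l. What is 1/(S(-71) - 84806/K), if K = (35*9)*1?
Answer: 315/5819554 ≈ 5.4128e-5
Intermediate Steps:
K = 315 (K = 315*1 = 315)
1/(S(-71) - 84806/K) = 1/(-264*(-71) - 84806/315) = 1/(18744 - 84806*1/315) = 1/(18744 - 84806/315) = 1/(5819554/315) = 315/5819554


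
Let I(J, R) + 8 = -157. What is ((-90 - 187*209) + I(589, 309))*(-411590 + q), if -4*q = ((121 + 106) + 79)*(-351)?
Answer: 15134843113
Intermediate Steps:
I(J, R) = -165 (I(J, R) = -8 - 157 = -165)
q = 53703/2 (q = -((121 + 106) + 79)*(-351)/4 = -(227 + 79)*(-351)/4 = -153*(-351)/2 = -¼*(-107406) = 53703/2 ≈ 26852.)
((-90 - 187*209) + I(589, 309))*(-411590 + q) = ((-90 - 187*209) - 165)*(-411590 + 53703/2) = ((-90 - 39083) - 165)*(-769477/2) = (-39173 - 165)*(-769477/2) = -39338*(-769477/2) = 15134843113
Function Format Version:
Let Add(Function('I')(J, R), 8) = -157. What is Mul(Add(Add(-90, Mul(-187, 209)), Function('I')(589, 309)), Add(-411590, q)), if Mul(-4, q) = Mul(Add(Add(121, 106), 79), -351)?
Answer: 15134843113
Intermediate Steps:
Function('I')(J, R) = -165 (Function('I')(J, R) = Add(-8, -157) = -165)
q = Rational(53703, 2) (q = Mul(Rational(-1, 4), Mul(Add(Add(121, 106), 79), -351)) = Mul(Rational(-1, 4), Mul(Add(227, 79), -351)) = Mul(Rational(-1, 4), Mul(306, -351)) = Mul(Rational(-1, 4), -107406) = Rational(53703, 2) ≈ 26852.)
Mul(Add(Add(-90, Mul(-187, 209)), Function('I')(589, 309)), Add(-411590, q)) = Mul(Add(Add(-90, Mul(-187, 209)), -165), Add(-411590, Rational(53703, 2))) = Mul(Add(Add(-90, -39083), -165), Rational(-769477, 2)) = Mul(Add(-39173, -165), Rational(-769477, 2)) = Mul(-39338, Rational(-769477, 2)) = 15134843113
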